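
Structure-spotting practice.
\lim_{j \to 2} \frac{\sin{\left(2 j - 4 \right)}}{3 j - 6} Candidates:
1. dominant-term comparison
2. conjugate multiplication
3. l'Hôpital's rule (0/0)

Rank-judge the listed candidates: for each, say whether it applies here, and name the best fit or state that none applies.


Method: l'Hôpital's rule (0/0) — numerator and denominator both vanish at 2 — a genuine 0/0 form, which is exactly when l'Hôpital applies. A first-order expansion at the point is an equally standard path; the rule packages it.
- dominant-term comparison: no ranking of term growth rates resolves the limit here.
- conjugate multiplication: multiplying by a conjugate would not remove any indeterminacy here.
- l'Hôpital's rule (0/0) — a fit — the right tool for this form.


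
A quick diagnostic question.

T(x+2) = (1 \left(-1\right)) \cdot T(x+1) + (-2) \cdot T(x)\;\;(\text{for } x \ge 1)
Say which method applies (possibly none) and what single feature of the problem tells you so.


Method: the characteristic-root method — because shifting x leaves the equation's coefficients unchanged, exponential trials reduce it to algebra.


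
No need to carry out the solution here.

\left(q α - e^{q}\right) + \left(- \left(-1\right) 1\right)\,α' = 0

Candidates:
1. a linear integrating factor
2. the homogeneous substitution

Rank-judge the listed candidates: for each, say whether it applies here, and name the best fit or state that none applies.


Diagnosis: a linear integrating factor — linear in the unknown with genuine forcing: multiply through by the exponential of the integrated coefficient and the left side closes into one derivative.
- a linear integrating factor — yes — fits the structure here.
- the homogeneous substitution — solved for the derivative, the right side changes under joint scaling of the two variables.


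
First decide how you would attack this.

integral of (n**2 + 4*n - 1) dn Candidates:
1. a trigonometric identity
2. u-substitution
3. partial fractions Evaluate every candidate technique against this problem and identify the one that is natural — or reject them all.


Diagnosis: no special technique — every term is a constant multiple of a power of n; term-wise power-rule integration needs no preliminary transformation.
- a trigonometric identity — there is no trigonometric structure at all — the integrand carries no sine or cosine to rewrite.
- u-substitution — any workable substitution here is cosmetic — the integrand is already in directly integrable form.
- partial fractions: there is no rational-function structure to decompose.


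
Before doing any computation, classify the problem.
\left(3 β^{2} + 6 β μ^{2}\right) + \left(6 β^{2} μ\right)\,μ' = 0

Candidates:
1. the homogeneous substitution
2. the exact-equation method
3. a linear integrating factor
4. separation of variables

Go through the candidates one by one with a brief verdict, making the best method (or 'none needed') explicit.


Method: the exact-equation method — checking ∂/∂μ of 3 β^{2} + 6 β μ^{2} against ∂/∂β of 6 β^{2} μ: they match — the equation is exact as it stands.
- the homogeneous substitution: rescaling both variables together changes the slope, so no ratio substitution collapses it.
- the exact-equation method: a fit — the right tool for this form.
- a linear integrating factor — a nonlinear term in the unknown puts this outside the integrating-factor template.
- separation of variables — no algebra isolates the independent variable on one side and the unknown on the other.


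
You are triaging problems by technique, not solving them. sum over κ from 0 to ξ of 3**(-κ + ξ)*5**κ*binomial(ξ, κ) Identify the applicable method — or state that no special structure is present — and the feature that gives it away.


Verdict: the binomial theorem — terms weighting binomial(ξ, κ) against matched powers of 5 and 3 reassemble into (5 + 3)^ξ by the binomial theorem.


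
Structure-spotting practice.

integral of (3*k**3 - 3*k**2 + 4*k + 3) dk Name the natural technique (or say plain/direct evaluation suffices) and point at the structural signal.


Best approach: no special technique — the integrand is a sum of constant multiples of powers of k — integrate term by term.


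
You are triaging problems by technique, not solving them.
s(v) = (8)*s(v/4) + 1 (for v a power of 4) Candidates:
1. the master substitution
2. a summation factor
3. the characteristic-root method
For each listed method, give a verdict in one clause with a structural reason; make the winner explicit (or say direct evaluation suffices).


Method: the master substitution — the argument contracts 4-fold per step: reindex v exponentially and solve the linear recurrence in the new index.
- the master substitution — a fit — the right tool for this form.
- a summation factor — the recursion divides its index rather than shifting it — there is no previous-term chain for a summation factor to telescope.
- the characteristic-root method — the recursion divides its index rather than shifting it — outside the constant-shift family the root method covers.


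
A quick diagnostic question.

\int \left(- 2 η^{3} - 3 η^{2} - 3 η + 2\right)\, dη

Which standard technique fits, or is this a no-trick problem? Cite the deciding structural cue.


Diagnosis: no special technique — nothing composite, nothing rational, nothing trigonometric — each constant-multiple power of η integrates by the power rule alone.


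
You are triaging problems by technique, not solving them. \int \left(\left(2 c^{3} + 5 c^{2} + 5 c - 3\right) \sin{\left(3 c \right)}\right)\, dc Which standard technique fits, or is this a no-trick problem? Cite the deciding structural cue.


Technique: integration by parts — a polynomial 2 c^{3} + 5 c^{2} + 5 c - 3 against the kernel \sin{\left(3 c \right)} is the signature bounded-ladder case for integration by parts.


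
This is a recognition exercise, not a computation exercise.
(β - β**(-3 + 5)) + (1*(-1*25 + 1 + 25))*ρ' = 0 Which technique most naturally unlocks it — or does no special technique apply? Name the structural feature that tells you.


Diagnosis: no special technique — solved for the derivative, ρ never appears on the right — this is a direct integration in β, not a differential-equations problem at heart.


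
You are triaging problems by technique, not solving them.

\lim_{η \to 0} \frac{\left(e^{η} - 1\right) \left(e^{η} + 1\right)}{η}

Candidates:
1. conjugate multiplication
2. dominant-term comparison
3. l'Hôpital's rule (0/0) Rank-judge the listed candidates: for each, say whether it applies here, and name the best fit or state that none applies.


Method: l'Hôpital's rule (0/0) — the 0/0 form at 0 is the signature situation for l'Hôpital's rule. One could equally expand both pieces locally and compare leading terms; the rule does that in one stroke.
- conjugate multiplication: no difference of divergent radicals appears, so rationalizing has nothing to cancel.
- dominant-term comparison — no dominant power emerges to decide the limit by degree comparison.
- l'Hôpital's rule (0/0): applicable, and directly so.


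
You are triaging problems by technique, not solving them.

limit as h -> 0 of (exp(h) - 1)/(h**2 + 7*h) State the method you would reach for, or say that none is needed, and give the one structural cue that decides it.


Diagnosis: l'Hôpital's rule (0/0) — the 0/0 form at 0 is the signature situation for l'Hôpital's rule. One could equally expand both pieces locally and compare leading terms; the rule does that in one stroke.


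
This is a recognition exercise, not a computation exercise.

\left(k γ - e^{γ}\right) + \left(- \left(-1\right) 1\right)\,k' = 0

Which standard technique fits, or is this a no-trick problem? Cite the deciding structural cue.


Verdict: a linear integrating factor — k enters only linearly with coefficient γ; multiply by exp of the integral of γ and the left side becomes one derivative.


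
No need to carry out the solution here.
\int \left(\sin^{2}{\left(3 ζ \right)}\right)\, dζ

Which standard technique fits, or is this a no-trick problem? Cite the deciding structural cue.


Method: a trigonometric identity — the even trigonometric power \sin^{2}{\left(3 ζ \right)} reduces by a double-angle identity before any integration is attempted.


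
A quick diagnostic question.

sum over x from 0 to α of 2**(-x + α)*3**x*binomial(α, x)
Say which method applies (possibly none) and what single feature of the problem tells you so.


Verdict: the binomial theorem — binomial coefficients against complementary powers of 3 and 2: recognize the binomial expansion and resum.


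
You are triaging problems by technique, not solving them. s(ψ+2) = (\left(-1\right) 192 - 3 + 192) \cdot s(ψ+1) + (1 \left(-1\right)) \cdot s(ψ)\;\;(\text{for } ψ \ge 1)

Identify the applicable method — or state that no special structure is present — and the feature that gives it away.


Diagnosis: the characteristic-root method — the recurrence treats every index alike (constant coefficients, no forcing) — precisely the regime where r^ψ trials close it.


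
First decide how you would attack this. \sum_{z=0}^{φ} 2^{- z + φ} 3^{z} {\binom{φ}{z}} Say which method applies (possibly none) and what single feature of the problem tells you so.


Method: the binomial theorem — binomial coefficients against complementary powers of 3 and 2: recognize the binomial expansion and resum.


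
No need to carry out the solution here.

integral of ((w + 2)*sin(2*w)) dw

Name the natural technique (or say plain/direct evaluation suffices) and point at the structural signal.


Diagnosis: integration by parts — differentiate w + 2, integrate sin(2*w): each pass lowers the polynomial degree, so parts terminates.


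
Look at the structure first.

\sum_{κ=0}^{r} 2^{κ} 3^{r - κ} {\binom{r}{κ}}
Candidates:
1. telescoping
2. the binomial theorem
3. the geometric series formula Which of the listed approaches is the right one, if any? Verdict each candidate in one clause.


Diagnosis: the binomial theorem — the binomial coefficients weight matched powers of 2 and 3, which is exactly the expansion of a binomial power.
- telescoping: as presented, consecutive terms share no shifted copy to cancel against — no rewrite is on display to change that.
- the binomial theorem — a fit — the right tool for this form.
- the geometric series formula — the ratio of consecutive terms depends on the index.


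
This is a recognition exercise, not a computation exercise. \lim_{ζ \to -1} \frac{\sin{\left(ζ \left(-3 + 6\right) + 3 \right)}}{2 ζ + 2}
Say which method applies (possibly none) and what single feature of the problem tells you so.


Method: l'Hôpital's rule (0/0) — substituting -1 gives 0 over 0; differentiate top and bottom once and re-evaluate. A first-order expansion at the point is an equally standard path; the rule packages it.


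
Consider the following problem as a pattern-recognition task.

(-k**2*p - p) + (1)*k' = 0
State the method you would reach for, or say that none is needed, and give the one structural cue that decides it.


Diagnosis: separation of variables — separating collects all k-dependence with the derivative and leaves all p-dependence opposite: variables separate.


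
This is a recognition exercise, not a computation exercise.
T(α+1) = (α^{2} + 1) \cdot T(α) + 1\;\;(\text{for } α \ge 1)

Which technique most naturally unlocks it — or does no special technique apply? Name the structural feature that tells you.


Method: a summation factor — it is first-order linear but the coefficient α^{2} + 1 depends on the index, so multiply through by a summation factor to telescope it.


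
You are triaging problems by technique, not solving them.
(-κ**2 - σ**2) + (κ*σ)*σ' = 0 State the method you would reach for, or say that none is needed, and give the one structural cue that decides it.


Verdict: the homogeneous substitution — solved for the derivative, the right side is unchanged under scaling κ and σ together — it depends only on the ratio σ/κ, so substitute a single ratio variable. A Bernoulli rewrite works here as the equation stands — the homogeneous substitution is the more immediate reading.


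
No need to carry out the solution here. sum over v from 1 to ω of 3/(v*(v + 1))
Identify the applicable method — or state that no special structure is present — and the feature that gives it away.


Diagnosis: telescoping — the denominator's roots in 3/(v*(v + 1)) sit an integer apart: decomposition produces a self-cancelling chain.


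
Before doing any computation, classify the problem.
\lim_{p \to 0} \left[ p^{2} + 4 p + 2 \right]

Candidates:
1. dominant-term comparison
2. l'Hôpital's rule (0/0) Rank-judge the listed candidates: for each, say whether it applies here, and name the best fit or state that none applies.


Technique: no special technique — nothing blocks direct substitution at 0: plug in and finish.
- dominant-term comparison — this limit is not decided by comparing polynomial growth at infinity.
- l'Hôpital's rule (0/0) — substituting the point gives a finite value outright — there is no indeterminate clash to repair.


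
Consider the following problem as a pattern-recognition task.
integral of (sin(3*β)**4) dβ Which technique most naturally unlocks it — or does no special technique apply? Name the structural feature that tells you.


Technique: a trigonometric identity — the exponent on sin(3*β)**4 is even — the power-reduction identity is the standard preprocessing step.


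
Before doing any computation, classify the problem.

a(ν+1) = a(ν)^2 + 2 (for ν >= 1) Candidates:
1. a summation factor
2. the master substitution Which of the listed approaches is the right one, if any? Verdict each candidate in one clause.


Best approach: no special technique — the unknown sequence enters the update nonlinearly, so no linear method fits the recurrence as written — direct iteration remains.
- a summation factor — the recursion is nonlinear — outside the first-order linear family a summation factor addresses.
- the master substitution — this is shift-type recursion, outside the divide-and-conquer template.


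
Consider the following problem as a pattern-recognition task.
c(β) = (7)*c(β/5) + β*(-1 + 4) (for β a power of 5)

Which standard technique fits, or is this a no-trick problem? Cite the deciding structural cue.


Diagnosis: the master substitution — the recursive call is at index β/5 rather than a shift, a divide-and-conquer shape — substituting β = 5^m linearizes it.


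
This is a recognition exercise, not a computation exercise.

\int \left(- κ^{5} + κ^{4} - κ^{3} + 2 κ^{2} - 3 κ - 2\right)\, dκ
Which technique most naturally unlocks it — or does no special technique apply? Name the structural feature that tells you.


Diagnosis: no special technique — a term-by-term power-rule job in κ; no substitution or rearrangement earns its keep here.


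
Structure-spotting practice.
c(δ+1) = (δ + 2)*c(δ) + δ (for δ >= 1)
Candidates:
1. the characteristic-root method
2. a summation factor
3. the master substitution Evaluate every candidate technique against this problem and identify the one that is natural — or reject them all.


Verdict: a summation factor — normalize by the running product of δ + 2: the left side becomes a difference, and differences sum.
- the characteristic-root method — the coefficients change with the index, which the root method cannot absorb.
- a summation factor — applies; the problem has the shape this method handles.
- the master substitution: the recursive argument is a shift of the index, not a fixed fraction of it.


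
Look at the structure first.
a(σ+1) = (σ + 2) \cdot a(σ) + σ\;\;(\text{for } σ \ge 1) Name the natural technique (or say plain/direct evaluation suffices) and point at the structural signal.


Diagnosis: a summation factor — rescale the sequence by the product of the weights σ + 2 so far — the recurrence collapses to a plain running sum.


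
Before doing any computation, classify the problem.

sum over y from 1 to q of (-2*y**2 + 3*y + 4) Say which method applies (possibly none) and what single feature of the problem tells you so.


Best approach: no special technique — no cancellation, no constant ratio, no binomial weights — just polynomial terms summed directly.


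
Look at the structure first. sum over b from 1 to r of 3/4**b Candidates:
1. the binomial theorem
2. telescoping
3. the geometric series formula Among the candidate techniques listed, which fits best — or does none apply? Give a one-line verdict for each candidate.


Technique: the geometric series formula — consecutive terms stand in a fixed index-free ratio — the geometric sum formula closes it.
- the binomial theorem — no binomial coefficients pair with matched powers.
- telescoping: writing out consecutive terms as given produces no pairwise cancellation.
- the geometric series formula — applicable, and directly so.


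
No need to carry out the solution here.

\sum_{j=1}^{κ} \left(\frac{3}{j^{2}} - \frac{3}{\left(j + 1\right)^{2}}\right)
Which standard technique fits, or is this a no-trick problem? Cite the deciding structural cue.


Method: telescoping — difference-of-shifts structure (each term adds \frac{3}{j^{2}}, then subtracts its one-index-advanced value, which the following term adds back) leaves only the first and last pieces standing.


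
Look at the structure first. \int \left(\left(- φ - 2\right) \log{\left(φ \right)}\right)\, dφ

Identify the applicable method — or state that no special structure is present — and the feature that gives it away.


Method: integration by parts — logs resist antidifferentiation but differentiate beautifully; pair \log{\left(φ \right)} with the polynomial - φ - 2 via parts.


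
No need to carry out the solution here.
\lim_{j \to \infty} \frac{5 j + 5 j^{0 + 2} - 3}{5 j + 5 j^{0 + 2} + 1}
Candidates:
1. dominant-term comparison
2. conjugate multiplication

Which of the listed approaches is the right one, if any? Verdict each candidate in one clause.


Method: dominant-term comparison — as j grows, only the highest-degree terms matter — compare leading terms and read the limit off.
- dominant-term comparison — a fit — the right tool for this form.
- conjugate multiplication — multiplying by a conjugate would not remove any indeterminacy here.


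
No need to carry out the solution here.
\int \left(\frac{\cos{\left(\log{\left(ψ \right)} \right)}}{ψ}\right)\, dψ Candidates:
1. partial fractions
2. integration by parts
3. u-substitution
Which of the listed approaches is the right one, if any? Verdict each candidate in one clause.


Technique: u-substitution — the only nontrivial dependence routes through \log{\left(ψ \right)}, whose derivative supplies the leftover factor up to a constant multiple — u = \log{\left(ψ \right)} flattens it.
- partial fractions: the expression is not a ratio of polynomials that decomposes further.
- integration by parts: there is no nonconstant-polynomial-times-kernel split with an exp, sine, cosine (degree-1 argument), or logarithm partner.
- u-substitution — a fit — the right tool for this form.


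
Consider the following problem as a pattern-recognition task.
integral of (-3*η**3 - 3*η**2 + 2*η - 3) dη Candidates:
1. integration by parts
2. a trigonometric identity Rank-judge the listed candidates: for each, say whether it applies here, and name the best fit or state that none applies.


Best approach: no special technique — a term-by-term power-rule job in η; no substitution or rearrangement earns its keep here.
- integration by parts — parts would only shuffle a directly integrable integrand.
- a trigonometric identity: there is no trigonometric structure at all — the integrand carries no sine or cosine to rewrite.


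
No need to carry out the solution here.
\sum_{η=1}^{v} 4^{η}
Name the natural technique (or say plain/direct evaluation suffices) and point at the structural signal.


Diagnosis: the geometric series formula — each term is 4 times the previous one, so the geometric-series formula applies directly.


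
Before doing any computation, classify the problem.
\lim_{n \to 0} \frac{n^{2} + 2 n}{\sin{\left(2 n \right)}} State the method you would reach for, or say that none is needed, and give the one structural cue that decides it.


Method: l'Hôpital's rule (0/0) — the 0/0 form at 0 is the signature situation for l'Hôpital's rule. The standard small-argument limits would also carry it; the rule is the systematic route.


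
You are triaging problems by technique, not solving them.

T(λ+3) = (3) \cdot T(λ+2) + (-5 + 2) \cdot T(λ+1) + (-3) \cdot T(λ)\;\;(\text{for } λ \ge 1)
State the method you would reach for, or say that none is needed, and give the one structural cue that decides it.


Method: the characteristic-root method — constant coefficients and linearity mean the ansatz r^λ reduces it to solving the characteristic polynomial.


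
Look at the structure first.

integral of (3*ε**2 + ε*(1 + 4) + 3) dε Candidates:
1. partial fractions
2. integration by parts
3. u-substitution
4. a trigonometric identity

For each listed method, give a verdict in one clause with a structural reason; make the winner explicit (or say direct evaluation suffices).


Diagnosis: no special technique — the integrand is a sum of constant multiples of powers of ε — integrate term by term.
- partial fractions: the expression is not a ratio of polynomials that decomposes further.
- integration by parts: parts would only shuffle a directly integrable integrand.
- u-substitution — any workable substitution here is cosmetic — the integrand is already in directly integrable form.
- a trigonometric identity: there is no trigonometric structure at all — the integrand carries no sine or cosine to rewrite.


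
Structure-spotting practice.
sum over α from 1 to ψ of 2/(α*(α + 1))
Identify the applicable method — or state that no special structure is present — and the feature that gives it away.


Verdict: telescoping — 2/(α*(α + 1)) decomposes into shift-paired simple fractions; the series telescopes to finitely many boundary pieces.


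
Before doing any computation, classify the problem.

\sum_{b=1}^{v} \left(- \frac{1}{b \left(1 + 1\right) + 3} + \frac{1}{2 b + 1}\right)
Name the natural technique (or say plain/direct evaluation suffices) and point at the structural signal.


Diagnosis: telescoping — spot the paired structure — each term adds \frac{1}{2 b + 1} and subtracts its successor value, which the next term restores: the definition of a telescoping chain.


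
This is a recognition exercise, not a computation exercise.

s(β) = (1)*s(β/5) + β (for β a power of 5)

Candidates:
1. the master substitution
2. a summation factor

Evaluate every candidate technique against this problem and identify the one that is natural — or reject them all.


Best approach: the master substitution — recursion at β/5 is multiplicative in the index; logarithmic reindexing via β = 5^m linearizes it.
- the master substitution: a fit — the right tool for this form.
- a summation factor: a divided-index call is outside the fixed-shift first-order family a summation factor normalizes.


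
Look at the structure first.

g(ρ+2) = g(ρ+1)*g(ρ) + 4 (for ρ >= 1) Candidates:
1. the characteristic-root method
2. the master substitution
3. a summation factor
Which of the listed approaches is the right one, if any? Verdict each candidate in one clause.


Technique: no special technique — no ansatz, no master substitution, no summation factor survives the nonlinearity here.
- the characteristic-root method: the recursion is nonlinear in the sequence values, so no linear-modes ansatz applies.
- the master substitution: the recursion steps by a constant offset, so exponential reindexing is pointless.
- a summation factor: no summation factor applies — the rule is not linear in the sequence values.


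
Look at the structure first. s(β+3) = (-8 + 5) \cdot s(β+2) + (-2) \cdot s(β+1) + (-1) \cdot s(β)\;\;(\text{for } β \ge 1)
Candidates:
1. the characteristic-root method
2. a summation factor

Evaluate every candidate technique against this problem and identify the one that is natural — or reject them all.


Verdict: the characteristic-root method — no index-dependence in the weights and nothing inhomogeneous: classic characteristic-equation setup.
- the characteristic-root method — yes, a natural case for it.
- a summation factor: a summation factor telescopes one-step recursions; this one carries higher-order memory.


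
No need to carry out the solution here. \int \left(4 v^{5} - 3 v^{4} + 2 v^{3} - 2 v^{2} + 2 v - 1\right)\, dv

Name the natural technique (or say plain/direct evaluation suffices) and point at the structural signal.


Method: no special technique — nothing composite, nothing rational, nothing trigonometric — each constant-multiple power of v integrates by the power rule alone.


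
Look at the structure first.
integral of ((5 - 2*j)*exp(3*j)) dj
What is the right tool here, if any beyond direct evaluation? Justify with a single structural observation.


Verdict: integration by parts — a polynomial 5 - 2*j against the kernel exp(3*j) is the signature bounded-ladder case for integration by parts.


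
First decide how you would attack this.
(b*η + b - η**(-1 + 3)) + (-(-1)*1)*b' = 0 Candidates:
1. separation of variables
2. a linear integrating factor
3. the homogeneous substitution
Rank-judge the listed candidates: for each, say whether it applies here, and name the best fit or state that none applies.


Technique: a linear integrating factor — the unknown enters only to the first power against a nonzero forcing term — the integrating-factor template applies directly.
- separation of variables — no algebra isolates the independent variable on one side and the unknown on the other.
- a linear integrating factor: a fit — the right tool for this form.
- the homogeneous substitution: the ratio of the variables does not determine the slope.


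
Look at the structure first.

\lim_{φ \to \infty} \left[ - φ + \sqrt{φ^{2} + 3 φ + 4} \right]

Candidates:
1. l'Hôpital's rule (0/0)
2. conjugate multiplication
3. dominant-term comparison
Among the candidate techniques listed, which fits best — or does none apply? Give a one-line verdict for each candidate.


Verdict: conjugate multiplication — two divergent pieces with a minus sign between them and a radical in the mix: rationalize \sqrt{φ^{2} + 3 φ + 4} - φ before any limit law applies.
- l'Hôpital's rule (0/0) — the expression is a difference driving to ∞ − ∞, not a 0/0 quotient — there is no ratio for the rule to differentiate.
- conjugate multiplication: yes — fits the structure here.
- dominant-term comparison — leading-power comparison does not apply to this form.


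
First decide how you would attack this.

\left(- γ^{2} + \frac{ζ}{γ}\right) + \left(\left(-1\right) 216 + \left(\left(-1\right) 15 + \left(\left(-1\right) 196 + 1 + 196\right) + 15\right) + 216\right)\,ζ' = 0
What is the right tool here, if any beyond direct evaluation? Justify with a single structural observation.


Technique: a linear integrating factor — the unknown enters only to the first power against a nonzero forcing term — the integrating-factor template applies directly.


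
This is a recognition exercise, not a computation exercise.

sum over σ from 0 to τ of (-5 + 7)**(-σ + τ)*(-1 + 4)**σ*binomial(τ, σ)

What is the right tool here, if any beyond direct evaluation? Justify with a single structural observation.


Technique: the binomial theorem — binomial coefficients against complementary powers of (-1 + 4) and (-5 + 7): recognize the binomial expansion and resum.


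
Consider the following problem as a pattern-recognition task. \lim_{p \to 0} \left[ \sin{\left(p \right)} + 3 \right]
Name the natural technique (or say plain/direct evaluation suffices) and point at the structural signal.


Technique: no special technique — the expression is continuous at the evaluation point — substitute directly; no indeterminate form appears.


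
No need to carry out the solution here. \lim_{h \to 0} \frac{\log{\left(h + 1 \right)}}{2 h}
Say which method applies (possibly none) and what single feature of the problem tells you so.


Best approach: l'Hôpital's rule (0/0) — the 0/0 form at 0 is the signature situation for l'Hôpital's rule. The standard small-argument limits would also carry it; the rule is the systematic route.


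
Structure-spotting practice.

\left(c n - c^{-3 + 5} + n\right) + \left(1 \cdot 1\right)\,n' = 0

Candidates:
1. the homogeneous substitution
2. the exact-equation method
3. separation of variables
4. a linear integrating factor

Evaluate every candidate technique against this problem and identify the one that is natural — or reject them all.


Technique: a linear integrating factor — the unknown enters only to the first power against a nonzero forcing term — the integrating-factor template applies directly.
- the homogeneous substitution: the ratio of the variables does not determine the slope.
- the exact-equation method — no potential function has this form as its differential, as written.
- separation of variables: the two dependences do not factor apart.
- a linear integrating factor: yes — fits the structure here.


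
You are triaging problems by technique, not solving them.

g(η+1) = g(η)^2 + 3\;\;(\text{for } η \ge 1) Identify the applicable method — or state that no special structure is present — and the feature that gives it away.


Verdict: no special technique — the unknown enters the rule nonlinearly, not as a weighted sum — no linear method is even well-posed.


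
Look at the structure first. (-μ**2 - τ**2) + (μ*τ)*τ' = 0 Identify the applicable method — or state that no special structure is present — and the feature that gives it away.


Technique: the homogeneous substitution — the slope's numerator and denominator share total degree; set v = τ/μ and the equation drops to separable form. A Bernoulli rewrite works here as the equation stands — the homogeneous substitution is the more immediate reading.


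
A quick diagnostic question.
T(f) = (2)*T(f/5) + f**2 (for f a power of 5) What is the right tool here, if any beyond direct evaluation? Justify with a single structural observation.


Best approach: the master substitution — divide-the-index recursion (f/5 inside the call) straightens out once the index is rewritten as 5^m.


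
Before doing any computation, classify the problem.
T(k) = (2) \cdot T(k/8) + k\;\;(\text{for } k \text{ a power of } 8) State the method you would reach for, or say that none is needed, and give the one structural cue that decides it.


Best approach: the master substitution — the argument shrinks by the factor 8, so measure the index on a logarithmic scale and the recursion becomes a shift.


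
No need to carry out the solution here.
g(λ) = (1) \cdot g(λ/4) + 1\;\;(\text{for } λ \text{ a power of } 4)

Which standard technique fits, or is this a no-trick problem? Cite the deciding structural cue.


Verdict: the master substitution — the argument shrinks by the factor 4, so measure the index on a logarithmic scale and the recursion becomes a shift.


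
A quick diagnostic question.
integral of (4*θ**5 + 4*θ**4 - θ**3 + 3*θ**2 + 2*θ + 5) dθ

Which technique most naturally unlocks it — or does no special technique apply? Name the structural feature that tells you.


Method: no special technique — the integrand is a sum of constant multiples of powers of θ — integrate term by term.


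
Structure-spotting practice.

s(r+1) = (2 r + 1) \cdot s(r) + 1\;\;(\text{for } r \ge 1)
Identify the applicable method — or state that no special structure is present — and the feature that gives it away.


Verdict: a summation factor — because the multiplier 2 r + 1 is index-dependent, divide through by its running product and sum the resulting differences.


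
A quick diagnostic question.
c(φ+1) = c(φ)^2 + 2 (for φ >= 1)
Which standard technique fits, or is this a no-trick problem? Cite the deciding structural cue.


Best approach: no special technique — the unknown enters the rule nonlinearly, not as a weighted sum — no linear method is even well-posed.


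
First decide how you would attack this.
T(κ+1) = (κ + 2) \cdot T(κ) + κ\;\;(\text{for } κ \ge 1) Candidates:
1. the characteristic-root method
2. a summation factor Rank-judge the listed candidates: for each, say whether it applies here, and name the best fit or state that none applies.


Best approach: a summation factor — it is first-order linear but the coefficient κ + 2 depends on the index, so multiply through by a summation factor to telescope it.
- the characteristic-root method — an index-dependent weight blocks the pure exponential ansatz.
- a summation factor — a fit — the right tool for this form.


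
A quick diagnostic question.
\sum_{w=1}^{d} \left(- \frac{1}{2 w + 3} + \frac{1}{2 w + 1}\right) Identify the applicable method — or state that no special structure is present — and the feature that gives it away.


Technique: telescoping — the summand is built as \frac{1}{2 w + 1} minus its own successor — adjacent terms annihilate down the line.


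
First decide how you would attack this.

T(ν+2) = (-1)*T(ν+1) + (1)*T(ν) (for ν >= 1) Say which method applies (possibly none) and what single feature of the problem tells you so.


Verdict: the characteristic-root method — shift-invariance with fixed coefficients calls for exponential trials; the characteristic polynomial finds every r^ν.


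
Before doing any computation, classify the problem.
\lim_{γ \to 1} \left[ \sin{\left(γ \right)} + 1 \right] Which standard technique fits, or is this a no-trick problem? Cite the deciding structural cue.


Diagnosis: no special technique — the expression is continuous at the evaluation point — substitute directly; no indeterminate form appears.


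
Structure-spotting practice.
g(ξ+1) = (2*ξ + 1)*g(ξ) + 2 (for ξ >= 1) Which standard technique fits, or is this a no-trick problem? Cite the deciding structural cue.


Verdict: a summation factor — it is first-order linear but the coefficient 2*ξ + 1 depends on the index, so multiply through by a summation factor to telescope it.


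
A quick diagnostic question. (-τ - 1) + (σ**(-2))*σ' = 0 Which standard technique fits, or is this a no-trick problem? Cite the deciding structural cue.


Verdict: separation of variables — solved for the derivative, the right side splits multiplicatively into a function of each variable alone — divide and integrate each side. The cross-partial test also passes here (vacuously, each side single-variable); the potential-function route would work, separation is simply more immediate.


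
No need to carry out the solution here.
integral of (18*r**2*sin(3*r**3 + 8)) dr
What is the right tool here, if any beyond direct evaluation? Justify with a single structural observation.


Technique: u-substitution — the only nontrivial dependence routes through 3*r**3 + 8, whose derivative supplies the leftover factor up to a constant multiple — u = 3*r**3 + 8 flattens it.


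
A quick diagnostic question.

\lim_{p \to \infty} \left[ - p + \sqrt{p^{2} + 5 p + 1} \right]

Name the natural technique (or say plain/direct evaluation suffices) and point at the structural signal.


Diagnosis: conjugate multiplication — this difference gives up after one conjugate multiplication — the radical structure cancels against its conjugate.


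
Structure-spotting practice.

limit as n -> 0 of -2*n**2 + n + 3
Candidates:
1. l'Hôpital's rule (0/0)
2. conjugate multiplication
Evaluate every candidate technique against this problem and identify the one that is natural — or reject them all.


Diagnosis: no special technique — nothing blocks direct substitution at 0: plug in and finish.
- l'Hôpital's rule (0/0) — evaluation at the point is determinate, so the rule has nothing to repair.
- conjugate multiplication: no divergent radical difference is present for a conjugate pair to cancel.


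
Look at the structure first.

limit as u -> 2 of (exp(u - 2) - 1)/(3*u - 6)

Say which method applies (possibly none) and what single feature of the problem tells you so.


Best approach: l'Hôpital's rule (0/0) — numerator and denominator both vanish at 2 — a genuine 0/0 form, which is exactly when l'Hôpital applies. A first-order expansion at the point is an equally standard path; the rule packages it.


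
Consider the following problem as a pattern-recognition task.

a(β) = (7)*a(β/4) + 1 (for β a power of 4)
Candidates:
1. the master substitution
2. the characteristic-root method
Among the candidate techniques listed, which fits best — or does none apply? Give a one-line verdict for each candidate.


Verdict: the master substitution — the argument contracts 4-fold per step: reindex β exponentially and solve the linear recurrence in the new index.
- the master substitution: yes — fits the structure here.
- the characteristic-root method — the recursion divides its index rather than shifting it — outside the constant-shift family the root method covers.


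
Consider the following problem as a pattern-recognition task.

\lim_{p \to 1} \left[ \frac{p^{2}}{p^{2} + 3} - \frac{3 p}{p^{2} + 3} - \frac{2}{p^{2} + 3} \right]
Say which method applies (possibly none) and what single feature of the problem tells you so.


Method: no special technique — the function is continuous at 1; evaluation is itself the limit, no machinery required.


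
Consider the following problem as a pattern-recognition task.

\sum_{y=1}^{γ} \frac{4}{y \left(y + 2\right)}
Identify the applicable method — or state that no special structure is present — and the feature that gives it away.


Best approach: telescoping — rewrite \frac{4}{y \left(y + 2\right)} as simple fractions and successive terms eat each other — only the edges survive.


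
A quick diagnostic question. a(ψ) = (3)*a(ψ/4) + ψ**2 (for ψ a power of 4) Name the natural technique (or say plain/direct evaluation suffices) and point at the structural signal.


Method: the master substitution — the recursive call is at index ψ/4 rather than a shift, a divide-and-conquer shape — substituting ψ = 4^m linearizes it.


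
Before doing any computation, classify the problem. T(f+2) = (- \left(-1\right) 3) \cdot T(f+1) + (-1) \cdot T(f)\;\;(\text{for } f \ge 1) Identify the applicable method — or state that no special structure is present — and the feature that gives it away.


Method: the characteristic-root method — the recurrence is linear and homogeneous with constant coefficients, so the ansatz r^f turns it into a polynomial equation for r.


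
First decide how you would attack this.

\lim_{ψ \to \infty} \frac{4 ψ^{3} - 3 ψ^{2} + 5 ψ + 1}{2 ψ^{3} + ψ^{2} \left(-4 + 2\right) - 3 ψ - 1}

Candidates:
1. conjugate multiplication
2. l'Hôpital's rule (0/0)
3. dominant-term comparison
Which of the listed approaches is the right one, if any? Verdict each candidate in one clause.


Method: dominant-term comparison — divide by the highest power of ψ present: lower-order terms vanish and the dominant ratio remains.
- conjugate multiplication: there are no radicals in tension whose conjugate would simplify matters.
- l'Hôpital's rule (0/0) — no 0/0 form appears: written as one quotient, top and bottom both grow without bound, and the ratio is decided by their leading terms.
- dominant-term comparison — yes — fits the structure here.
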